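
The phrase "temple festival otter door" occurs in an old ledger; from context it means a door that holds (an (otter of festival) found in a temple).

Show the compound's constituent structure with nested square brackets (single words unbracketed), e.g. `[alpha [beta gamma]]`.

[[temple [festival otter]] door]

The outermost head in the paraphrase is "door", modified by "temple festival otter".
"temple festival otter" → head "otter" (specifically "festival otter"), modifier "temple".
"festival otter" → head "otter", modifier "festival".
Assembled: [[temple [festival otter]] door].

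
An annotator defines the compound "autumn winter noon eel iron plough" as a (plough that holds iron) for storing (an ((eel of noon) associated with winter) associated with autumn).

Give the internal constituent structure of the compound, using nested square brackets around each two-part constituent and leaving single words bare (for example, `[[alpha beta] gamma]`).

Whole compound: head "plough" (specifically "iron plough"), modifier "autumn winter noon eel".
Within "autumn winter noon eel", the head is "eel" (specifically "winter noon eel") and the modifier is "autumn".
Within "winter noon eel", the head is "eel" (specifically "noon eel") and the modifier is "winter".
Within "noon eel", the head is "eel" and the modifier is "noon".
Within "iron plough", the head is "plough" and the modifier is "iron".
So the structure is [[autumn [winter [noon eel]]] [iron plough]].

[[autumn [winter [noon eel]]] [iron plough]]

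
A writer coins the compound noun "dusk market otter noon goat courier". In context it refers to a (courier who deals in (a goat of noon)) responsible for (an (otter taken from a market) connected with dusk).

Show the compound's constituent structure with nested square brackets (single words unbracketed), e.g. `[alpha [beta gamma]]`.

Whole compound: head "courier" (specifically "noon goat courier"), modifier "dusk market otter".
"dusk market otter" → head "otter" (specifically "market otter"), modifier "dusk".
"market otter" → head "otter", modifier "market".
"noon goat courier" → head "courier", modifier "noon goat".
"noon goat" → head "goat", modifier "noon".
So the structure is [[dusk [market otter]] [[noon goat] courier]].

[[dusk [market otter]] [[noon goat] courier]]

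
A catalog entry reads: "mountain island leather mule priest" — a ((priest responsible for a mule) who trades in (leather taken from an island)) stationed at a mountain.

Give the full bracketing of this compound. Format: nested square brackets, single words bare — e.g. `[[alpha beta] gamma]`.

[mountain [[island leather] [mule priest]]]

Overall it is a kind of priest (specifically "island leather mule priest"); the modifier is "mountain".
Inside "island leather mule priest": head "priest" (specifically "mule priest"), modifier "island leather".
Inside "island leather": head "leather", modifier "island".
Inside "mule priest": head "priest", modifier "mule".
Putting it together: [mountain [[island leather] [mule priest]]].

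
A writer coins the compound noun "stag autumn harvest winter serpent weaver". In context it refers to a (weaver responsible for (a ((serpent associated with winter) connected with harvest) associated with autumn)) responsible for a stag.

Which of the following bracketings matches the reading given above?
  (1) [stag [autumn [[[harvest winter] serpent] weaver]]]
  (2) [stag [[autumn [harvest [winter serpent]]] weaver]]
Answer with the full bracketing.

[stag [[autumn [harvest [winter serpent]]] weaver]]

The paraphrase's head is the "weaver" part ("autumn harvest winter serpent weaver"); its modifier is "stag".
That top-level split, carried through the inner groups, gives [stag [[autumn [harvest [winter serpent]]] weaver]].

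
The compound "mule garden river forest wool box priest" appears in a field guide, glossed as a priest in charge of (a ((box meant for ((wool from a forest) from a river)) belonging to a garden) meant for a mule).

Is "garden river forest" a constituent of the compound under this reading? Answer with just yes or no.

no

The top-level split is [mule garden river forest wool box] [priest]; the full structure is [[mule [garden [[river [forest wool]] box]]] priest].
"garden river forest" straddles a constituent boundary, so it is not a single unit.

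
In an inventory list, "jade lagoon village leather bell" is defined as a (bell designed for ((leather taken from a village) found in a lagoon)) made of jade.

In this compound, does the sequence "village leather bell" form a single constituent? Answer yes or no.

no

The top-level split is [jade] [lagoon village leather bell]; the full structure is [jade [[lagoon [village leather]] bell]].
"village leather bell" straddles a constituent boundary, so it is not a single unit.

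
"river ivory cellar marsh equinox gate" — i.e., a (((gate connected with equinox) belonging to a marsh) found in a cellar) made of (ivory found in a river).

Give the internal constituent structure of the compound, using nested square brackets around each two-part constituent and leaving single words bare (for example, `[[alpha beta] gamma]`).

[[river ivory] [cellar [marsh [equinox gate]]]]

At the top level: head "gate" (specifically "cellar marsh equinox gate"); modifier "river ivory".
Within "river ivory", the head is "ivory" and the modifier is "river".
Within "cellar marsh equinox gate", the head is "gate" (specifically "marsh equinox gate") and the modifier is "cellar".
Within "marsh equinox gate", the head is "gate" (specifically "equinox gate") and the modifier is "marsh".
Within "equinox gate", the head is "gate" and the modifier is "equinox".
So the structure is [[river ivory] [cellar [marsh [equinox gate]]]].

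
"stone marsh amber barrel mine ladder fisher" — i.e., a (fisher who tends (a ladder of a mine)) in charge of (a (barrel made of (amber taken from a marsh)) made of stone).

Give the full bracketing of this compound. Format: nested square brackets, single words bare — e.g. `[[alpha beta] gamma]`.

Whole compound: head "fisher" (specifically "mine ladder fisher"), modifier "stone marsh amber barrel".
Within "stone marsh amber barrel", the head is "barrel" (specifically "marsh amber barrel") and the modifier is "stone".
Within "marsh amber barrel", the head is "barrel" and the modifier is "marsh amber".
Within "marsh amber", the head is "amber" and the modifier is "marsh".
Within "mine ladder fisher", the head is "fisher" and the modifier is "mine ladder".
Within "mine ladder", the head is "ladder" and the modifier is "mine".
So the structure is [[stone [[marsh amber] barrel]] [[mine ladder] fisher]].

[[stone [[marsh amber] barrel]] [[mine ladder] fisher]]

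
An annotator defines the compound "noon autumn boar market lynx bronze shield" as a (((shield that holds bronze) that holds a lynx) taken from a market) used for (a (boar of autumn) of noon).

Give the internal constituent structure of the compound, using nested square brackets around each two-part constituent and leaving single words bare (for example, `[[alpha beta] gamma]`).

Overall it is a kind of shield (specifically "market lynx bronze shield"); the modifier is "noon autumn boar".
"noon autumn boar" → head "boar" (specifically "autumn boar"), modifier "noon".
"autumn boar" → head "boar", modifier "autumn".
"market lynx bronze shield" → head "shield" (specifically "lynx bronze shield"), modifier "market".
"lynx bronze shield" → head "shield" (specifically "bronze shield"), modifier "lynx".
"bronze shield" → head "shield", modifier "bronze".
Putting it together: [[noon [autumn boar]] [market [lynx [bronze shield]]]].

[[noon [autumn boar]] [market [lynx [bronze shield]]]]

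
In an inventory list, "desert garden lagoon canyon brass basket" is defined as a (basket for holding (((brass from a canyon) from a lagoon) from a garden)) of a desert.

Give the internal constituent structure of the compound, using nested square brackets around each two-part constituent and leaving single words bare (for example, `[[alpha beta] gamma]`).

[desert [[garden [lagoon [canyon brass]]] basket]]

Whole compound: head "basket" (specifically "garden lagoon canyon brass basket"), modifier "desert".
Inside "garden lagoon canyon brass basket": head "basket", modifier "garden lagoon canyon brass".
Inside "garden lagoon canyon brass": head "brass" (specifically "lagoon canyon brass"), modifier "garden".
Inside "lagoon canyon brass": head "brass" (specifically "canyon brass"), modifier "lagoon".
Inside "canyon brass": head "brass", modifier "canyon".
Assembled: [desert [[garden [lagoon [canyon brass]]] basket]].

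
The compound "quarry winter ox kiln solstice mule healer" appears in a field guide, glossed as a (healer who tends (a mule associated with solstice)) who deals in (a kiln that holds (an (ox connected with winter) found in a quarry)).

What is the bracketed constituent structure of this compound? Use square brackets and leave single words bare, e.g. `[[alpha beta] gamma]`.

[[[quarry [winter ox]] kiln] [[solstice mule] healer]]

At the top level: head "healer" (specifically "solstice mule healer"); modifier "quarry winter ox kiln".
"quarry winter ox kiln" → head "kiln", modifier "quarry winter ox".
"quarry winter ox" → head "ox" (specifically "winter ox"), modifier "quarry".
"winter ox" → head "ox", modifier "winter".
"solstice mule healer" → head "healer", modifier "solstice mule".
"solstice mule" → head "mule", modifier "solstice".
Putting it together: [[[quarry [winter ox]] kiln] [[solstice mule] healer]].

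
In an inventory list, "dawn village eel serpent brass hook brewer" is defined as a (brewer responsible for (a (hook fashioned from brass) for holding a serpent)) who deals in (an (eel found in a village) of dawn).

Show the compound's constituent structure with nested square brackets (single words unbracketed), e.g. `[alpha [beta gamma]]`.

[[dawn [village eel]] [[serpent [brass hook]] brewer]]

Whole compound: head "brewer" (specifically "serpent brass hook brewer"), modifier "dawn village eel".
"dawn village eel" → head "eel" (specifically "village eel"), modifier "dawn".
"village eel" → head "eel", modifier "village".
"serpent brass hook brewer" → head "brewer", modifier "serpent brass hook".
"serpent brass hook" → head "hook" (specifically "brass hook"), modifier "serpent".
"brass hook" → head "hook", modifier "brass".
Putting it together: [[dawn [village eel]] [[serpent [brass hook]] brewer]].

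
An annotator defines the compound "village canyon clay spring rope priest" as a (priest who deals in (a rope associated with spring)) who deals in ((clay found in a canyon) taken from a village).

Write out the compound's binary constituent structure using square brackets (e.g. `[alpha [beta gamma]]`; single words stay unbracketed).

[[village [canyon clay]] [[spring rope] priest]]

The outermost head in the paraphrase is "priest" (specifically "spring rope priest"), modified by "village canyon clay".
Within "village canyon clay", the head is "clay" (specifically "canyon clay") and the modifier is "village".
Within "canyon clay", the head is "clay" and the modifier is "canyon".
Within "spring rope priest", the head is "priest" and the modifier is "spring rope".
Within "spring rope", the head is "rope" and the modifier is "spring".
So the structure is [[village [canyon clay]] [[spring rope] priest]].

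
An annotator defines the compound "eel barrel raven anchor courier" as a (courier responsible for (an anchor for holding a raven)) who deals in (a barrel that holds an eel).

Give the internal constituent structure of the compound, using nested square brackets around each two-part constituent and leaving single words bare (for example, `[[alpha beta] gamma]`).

[[eel barrel] [[raven anchor] courier]]

At the top level: head "courier" (specifically "raven anchor courier"); modifier "eel barrel".
Within "eel barrel", the head is "barrel" and the modifier is "eel".
Within "raven anchor courier", the head is "courier" and the modifier is "raven anchor".
Within "raven anchor", the head is "anchor" and the modifier is "raven".
Assembled: [[eel barrel] [[raven anchor] courier]].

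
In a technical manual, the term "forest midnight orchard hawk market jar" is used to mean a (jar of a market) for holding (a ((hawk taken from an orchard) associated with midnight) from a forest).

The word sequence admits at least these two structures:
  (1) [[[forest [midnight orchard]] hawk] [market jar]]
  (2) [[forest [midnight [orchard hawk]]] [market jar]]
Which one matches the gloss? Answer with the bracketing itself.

[[forest [midnight [orchard hawk]]] [market jar]]

The paraphrase's head is the "jar" part ("market jar"); its modifier is "forest midnight orchard hawk".
That top-level split, carried through the inner groups, gives [[forest [midnight [orchard hawk]]] [market jar]].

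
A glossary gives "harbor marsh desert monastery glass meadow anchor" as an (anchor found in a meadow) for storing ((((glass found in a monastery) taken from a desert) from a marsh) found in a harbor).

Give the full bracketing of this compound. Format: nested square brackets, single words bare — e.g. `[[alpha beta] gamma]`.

Overall it is a kind of anchor (specifically "meadow anchor"); the modifier is "harbor marsh desert monastery glass".
Within "harbor marsh desert monastery glass", the head is "glass" (specifically "marsh desert monastery glass") and the modifier is "harbor".
Within "marsh desert monastery glass", the head is "glass" (specifically "desert monastery glass") and the modifier is "marsh".
Within "desert monastery glass", the head is "glass" (specifically "monastery glass") and the modifier is "desert".
Within "monastery glass", the head is "glass" and the modifier is "monastery".
Within "meadow anchor", the head is "anchor" and the modifier is "meadow".
Putting it together: [[harbor [marsh [desert [monastery glass]]]] [meadow anchor]].

[[harbor [marsh [desert [monastery glass]]]] [meadow anchor]]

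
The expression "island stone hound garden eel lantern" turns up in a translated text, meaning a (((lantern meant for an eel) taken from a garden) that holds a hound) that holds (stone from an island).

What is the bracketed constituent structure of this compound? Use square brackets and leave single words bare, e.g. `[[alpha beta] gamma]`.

The outermost head in the paraphrase is "lantern" (specifically "hound garden eel lantern"), modified by "island stone".
Within "island stone", the head is "stone" and the modifier is "island".
Within "hound garden eel lantern", the head is "lantern" (specifically "garden eel lantern") and the modifier is "hound".
Within "garden eel lantern", the head is "lantern" (specifically "eel lantern") and the modifier is "garden".
Within "eel lantern", the head is "lantern" and the modifier is "eel".
Putting it together: [[island stone] [hound [garden [eel lantern]]]].

[[island stone] [hound [garden [eel lantern]]]]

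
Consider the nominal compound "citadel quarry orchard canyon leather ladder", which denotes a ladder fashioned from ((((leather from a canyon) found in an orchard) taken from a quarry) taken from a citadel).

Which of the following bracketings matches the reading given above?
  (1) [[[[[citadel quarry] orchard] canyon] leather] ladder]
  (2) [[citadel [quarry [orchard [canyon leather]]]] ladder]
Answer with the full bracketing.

[[citadel [quarry [orchard [canyon leather]]]] ladder]

The paraphrase's head is the "ladder" part ("ladder"); its modifier is "citadel quarry orchard canyon leather".
That top-level split, carried through the inner groups, gives [[citadel [quarry [orchard [canyon leather]]]] ladder].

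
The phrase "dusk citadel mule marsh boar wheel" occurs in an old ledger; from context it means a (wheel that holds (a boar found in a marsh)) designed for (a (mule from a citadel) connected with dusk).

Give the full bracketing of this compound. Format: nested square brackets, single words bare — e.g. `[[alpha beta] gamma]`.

Overall it is a kind of wheel (specifically "marsh boar wheel"); the modifier is "dusk citadel mule".
Inside "dusk citadel mule": head "mule" (specifically "citadel mule"), modifier "dusk".
Inside "citadel mule": head "mule", modifier "citadel".
Inside "marsh boar wheel": head "wheel", modifier "marsh boar".
Inside "marsh boar": head "boar", modifier "marsh".
So the structure is [[dusk [citadel mule]] [[marsh boar] wheel]].

[[dusk [citadel mule]] [[marsh boar] wheel]]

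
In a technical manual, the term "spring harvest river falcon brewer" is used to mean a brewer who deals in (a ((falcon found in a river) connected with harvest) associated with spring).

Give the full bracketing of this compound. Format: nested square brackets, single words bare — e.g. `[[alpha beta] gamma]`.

[[spring [harvest [river falcon]]] brewer]

Overall it is a kind of brewer; the modifier is "spring harvest river falcon".
Inside "spring harvest river falcon": head "falcon" (specifically "harvest river falcon"), modifier "spring".
Inside "harvest river falcon": head "falcon" (specifically "river falcon"), modifier "harvest".
Inside "river falcon": head "falcon", modifier "river".
So the structure is [[spring [harvest [river falcon]]] brewer].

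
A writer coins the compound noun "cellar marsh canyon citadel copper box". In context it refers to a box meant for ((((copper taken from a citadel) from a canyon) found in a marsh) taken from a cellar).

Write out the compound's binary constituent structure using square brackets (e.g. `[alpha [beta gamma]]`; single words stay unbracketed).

[[cellar [marsh [canyon [citadel copper]]]] box]

Overall it is a kind of box; the modifier is "cellar marsh canyon citadel copper".
Within "cellar marsh canyon citadel copper", the head is "copper" (specifically "marsh canyon citadel copper") and the modifier is "cellar".
Within "marsh canyon citadel copper", the head is "copper" (specifically "canyon citadel copper") and the modifier is "marsh".
Within "canyon citadel copper", the head is "copper" (specifically "citadel copper") and the modifier is "canyon".
Within "citadel copper", the head is "copper" and the modifier is "citadel".
So the structure is [[cellar [marsh [canyon [citadel copper]]]] box].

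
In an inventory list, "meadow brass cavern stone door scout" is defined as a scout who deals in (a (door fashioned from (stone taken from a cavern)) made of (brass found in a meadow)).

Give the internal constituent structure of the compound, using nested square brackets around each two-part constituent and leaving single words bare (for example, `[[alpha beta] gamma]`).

Overall it is a kind of scout; the modifier is "meadow brass cavern stone door".
"meadow brass cavern stone door" → head "door" (specifically "cavern stone door"), modifier "meadow brass".
"meadow brass" → head "brass", modifier "meadow".
"cavern stone door" → head "door", modifier "cavern stone".
"cavern stone" → head "stone", modifier "cavern".
Putting it together: [[[meadow brass] [[cavern stone] door]] scout].

[[[meadow brass] [[cavern stone] door]] scout]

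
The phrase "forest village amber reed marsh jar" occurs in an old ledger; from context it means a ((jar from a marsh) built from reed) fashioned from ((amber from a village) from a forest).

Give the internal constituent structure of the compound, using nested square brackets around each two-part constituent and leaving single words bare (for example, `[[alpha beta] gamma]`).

[[forest [village amber]] [reed [marsh jar]]]

The outermost head in the paraphrase is "jar" (specifically "reed marsh jar"), modified by "forest village amber".
"forest village amber" → head "amber" (specifically "village amber"), modifier "forest".
"village amber" → head "amber", modifier "village".
"reed marsh jar" → head "jar" (specifically "marsh jar"), modifier "reed".
"marsh jar" → head "jar", modifier "marsh".
Putting it together: [[forest [village amber]] [reed [marsh jar]]].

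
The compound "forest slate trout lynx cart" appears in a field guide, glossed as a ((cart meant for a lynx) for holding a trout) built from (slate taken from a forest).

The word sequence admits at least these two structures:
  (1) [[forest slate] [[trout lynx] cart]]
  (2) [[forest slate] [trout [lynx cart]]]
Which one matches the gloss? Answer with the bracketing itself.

The paraphrase's head is the "cart" part ("trout lynx cart"); its modifier is "forest slate".
That top-level split, carried through the inner groups, gives [[forest slate] [trout [lynx cart]]].

[[forest slate] [trout [lynx cart]]]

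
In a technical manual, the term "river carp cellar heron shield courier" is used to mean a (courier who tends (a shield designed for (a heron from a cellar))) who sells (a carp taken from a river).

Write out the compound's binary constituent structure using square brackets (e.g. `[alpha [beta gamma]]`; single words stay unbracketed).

[[river carp] [[[cellar heron] shield] courier]]

At the top level: head "courier" (specifically "cellar heron shield courier"); modifier "river carp".
Within "river carp", the head is "carp" and the modifier is "river".
Within "cellar heron shield courier", the head is "courier" and the modifier is "cellar heron shield".
Within "cellar heron shield", the head is "shield" and the modifier is "cellar heron".
Within "cellar heron", the head is "heron" and the modifier is "cellar".
Assembled: [[river carp] [[[cellar heron] shield] courier]].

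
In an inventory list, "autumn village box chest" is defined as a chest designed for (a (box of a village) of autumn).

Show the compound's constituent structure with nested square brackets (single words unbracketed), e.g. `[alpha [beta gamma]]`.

[[autumn [village box]] chest]

Overall it is a kind of chest; the modifier is "autumn village box".
Inside "autumn village box": head "box" (specifically "village box"), modifier "autumn".
Inside "village box": head "box", modifier "village".
Assembled: [[autumn [village box]] chest].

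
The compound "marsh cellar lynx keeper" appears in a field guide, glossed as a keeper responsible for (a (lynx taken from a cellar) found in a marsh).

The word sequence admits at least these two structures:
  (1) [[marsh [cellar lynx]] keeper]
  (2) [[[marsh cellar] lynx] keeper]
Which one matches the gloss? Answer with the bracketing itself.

[[marsh [cellar lynx]] keeper]

The paraphrase's head is the "keeper" part ("keeper"); its modifier is "marsh cellar lynx".
That top-level split, carried through the inner groups, gives [[marsh [cellar lynx]] keeper].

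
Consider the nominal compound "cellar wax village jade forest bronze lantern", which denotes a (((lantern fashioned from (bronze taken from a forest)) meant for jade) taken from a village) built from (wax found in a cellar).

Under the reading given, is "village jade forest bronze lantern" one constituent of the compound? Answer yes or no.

The paraphrase groups the words so that "village jade forest bronze lantern" is one unit: it corresponds to a single parenthesized sub-phrase.
The full structure is [[cellar wax] [village [jade [[forest bronze] lantern]]]], in which [village jade forest bronze lantern] is a constituent.

yes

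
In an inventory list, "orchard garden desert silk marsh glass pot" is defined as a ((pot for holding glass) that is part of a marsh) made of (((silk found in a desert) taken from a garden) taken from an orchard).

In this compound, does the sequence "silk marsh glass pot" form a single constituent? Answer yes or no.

no

The top-level split is [orchard garden desert silk] [marsh glass pot]; the full structure is [[orchard [garden [desert silk]]] [marsh [glass pot]]].
"silk marsh glass pot" straddles a constituent boundary, so it is not a single unit.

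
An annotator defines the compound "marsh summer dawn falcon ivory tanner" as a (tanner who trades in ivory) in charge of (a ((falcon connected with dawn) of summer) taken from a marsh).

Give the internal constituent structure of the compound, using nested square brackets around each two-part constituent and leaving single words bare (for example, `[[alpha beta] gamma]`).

Whole compound: head "tanner" (specifically "ivory tanner"), modifier "marsh summer dawn falcon".
"marsh summer dawn falcon" → head "falcon" (specifically "summer dawn falcon"), modifier "marsh".
"summer dawn falcon" → head "falcon" (specifically "dawn falcon"), modifier "summer".
"dawn falcon" → head "falcon", modifier "dawn".
"ivory tanner" → head "tanner", modifier "ivory".
Assembled: [[marsh [summer [dawn falcon]]] [ivory tanner]].

[[marsh [summer [dawn falcon]]] [ivory tanner]]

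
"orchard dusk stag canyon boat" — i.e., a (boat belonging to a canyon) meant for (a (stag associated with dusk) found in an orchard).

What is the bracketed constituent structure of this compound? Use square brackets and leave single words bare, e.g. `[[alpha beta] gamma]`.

[[orchard [dusk stag]] [canyon boat]]

The outermost head in the paraphrase is "boat" (specifically "canyon boat"), modified by "orchard dusk stag".
Within "orchard dusk stag", the head is "stag" (specifically "dusk stag") and the modifier is "orchard".
Within "dusk stag", the head is "stag" and the modifier is "dusk".
Within "canyon boat", the head is "boat" and the modifier is "canyon".
So the structure is [[orchard [dusk stag]] [canyon boat]].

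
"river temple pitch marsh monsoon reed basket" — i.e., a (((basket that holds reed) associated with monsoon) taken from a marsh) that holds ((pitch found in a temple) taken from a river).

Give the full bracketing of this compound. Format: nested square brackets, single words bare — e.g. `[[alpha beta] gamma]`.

[[river [temple pitch]] [marsh [monsoon [reed basket]]]]

Whole compound: head "basket" (specifically "marsh monsoon reed basket"), modifier "river temple pitch".
Within "river temple pitch", the head is "pitch" (specifically "temple pitch") and the modifier is "river".
Within "temple pitch", the head is "pitch" and the modifier is "temple".
Within "marsh monsoon reed basket", the head is "basket" (specifically "monsoon reed basket") and the modifier is "marsh".
Within "monsoon reed basket", the head is "basket" (specifically "reed basket") and the modifier is "monsoon".
Within "reed basket", the head is "basket" and the modifier is "reed".
Putting it together: [[river [temple pitch]] [marsh [monsoon [reed basket]]]].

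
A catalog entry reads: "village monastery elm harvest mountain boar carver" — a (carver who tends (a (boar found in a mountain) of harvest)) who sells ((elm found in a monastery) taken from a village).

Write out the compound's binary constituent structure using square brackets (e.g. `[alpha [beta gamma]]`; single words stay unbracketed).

The outermost head in the paraphrase is "carver" (specifically "harvest mountain boar carver"), modified by "village monastery elm".
"village monastery elm" → head "elm" (specifically "monastery elm"), modifier "village".
"monastery elm" → head "elm", modifier "monastery".
"harvest mountain boar carver" → head "carver", modifier "harvest mountain boar".
"harvest mountain boar" → head "boar" (specifically "mountain boar"), modifier "harvest".
"mountain boar" → head "boar", modifier "mountain".
So the structure is [[village [monastery elm]] [[harvest [mountain boar]] carver]].

[[village [monastery elm]] [[harvest [mountain boar]] carver]]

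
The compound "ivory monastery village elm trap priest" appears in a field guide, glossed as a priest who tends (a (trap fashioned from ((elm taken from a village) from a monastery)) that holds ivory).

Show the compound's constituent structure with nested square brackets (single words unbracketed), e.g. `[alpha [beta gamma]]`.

Overall it is a kind of priest; the modifier is "ivory monastery village elm trap".
"ivory monastery village elm trap" → head "trap" (specifically "monastery village elm trap"), modifier "ivory".
"monastery village elm trap" → head "trap", modifier "monastery village elm".
"monastery village elm" → head "elm" (specifically "village elm"), modifier "monastery".
"village elm" → head "elm", modifier "village".
Assembled: [[ivory [[monastery [village elm]] trap]] priest].

[[ivory [[monastery [village elm]] trap]] priest]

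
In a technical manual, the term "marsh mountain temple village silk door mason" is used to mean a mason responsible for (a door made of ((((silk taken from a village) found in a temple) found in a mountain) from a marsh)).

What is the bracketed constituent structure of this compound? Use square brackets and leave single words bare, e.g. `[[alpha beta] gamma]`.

[[[marsh [mountain [temple [village silk]]]] door] mason]

Overall it is a kind of mason; the modifier is "marsh mountain temple village silk door".
Inside "marsh mountain temple village silk door": head "door", modifier "marsh mountain temple village silk".
Inside "marsh mountain temple village silk": head "silk" (specifically "mountain temple village silk"), modifier "marsh".
Inside "mountain temple village silk": head "silk" (specifically "temple village silk"), modifier "mountain".
Inside "temple village silk": head "silk" (specifically "village silk"), modifier "temple".
Inside "village silk": head "silk", modifier "village".
Assembled: [[[marsh [mountain [temple [village silk]]]] door] mason].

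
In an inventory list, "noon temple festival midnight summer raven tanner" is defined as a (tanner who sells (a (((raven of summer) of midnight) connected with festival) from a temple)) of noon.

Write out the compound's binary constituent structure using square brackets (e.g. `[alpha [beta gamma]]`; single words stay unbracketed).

[noon [[temple [festival [midnight [summer raven]]]] tanner]]

Whole compound: head "tanner" (specifically "temple festival midnight summer raven tanner"), modifier "noon".
Within "temple festival midnight summer raven tanner", the head is "tanner" and the modifier is "temple festival midnight summer raven".
Within "temple festival midnight summer raven", the head is "raven" (specifically "festival midnight summer raven") and the modifier is "temple".
Within "festival midnight summer raven", the head is "raven" (specifically "midnight summer raven") and the modifier is "festival".
Within "midnight summer raven", the head is "raven" (specifically "summer raven") and the modifier is "midnight".
Within "summer raven", the head is "raven" and the modifier is "summer".
So the structure is [noon [[temple [festival [midnight [summer raven]]]] tanner]].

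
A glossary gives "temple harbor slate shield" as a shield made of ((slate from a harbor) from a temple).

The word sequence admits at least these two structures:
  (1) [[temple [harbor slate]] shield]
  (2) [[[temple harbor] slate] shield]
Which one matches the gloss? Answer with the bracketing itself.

The paraphrase's head is the "shield" part ("shield"); its modifier is "temple harbor slate".
That top-level split, carried through the inner groups, gives [[temple [harbor slate]] shield].

[[temple [harbor slate]] shield]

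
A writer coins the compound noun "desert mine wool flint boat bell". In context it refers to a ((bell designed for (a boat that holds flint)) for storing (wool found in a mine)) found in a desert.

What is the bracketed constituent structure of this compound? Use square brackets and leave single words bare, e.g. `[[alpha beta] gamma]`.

Overall it is a kind of bell (specifically "mine wool flint boat bell"); the modifier is "desert".
Within "mine wool flint boat bell", the head is "bell" (specifically "flint boat bell") and the modifier is "mine wool".
Within "mine wool", the head is "wool" and the modifier is "mine".
Within "flint boat bell", the head is "bell" and the modifier is "flint boat".
Within "flint boat", the head is "boat" and the modifier is "flint".
Putting it together: [desert [[mine wool] [[flint boat] bell]]].

[desert [[mine wool] [[flint boat] bell]]]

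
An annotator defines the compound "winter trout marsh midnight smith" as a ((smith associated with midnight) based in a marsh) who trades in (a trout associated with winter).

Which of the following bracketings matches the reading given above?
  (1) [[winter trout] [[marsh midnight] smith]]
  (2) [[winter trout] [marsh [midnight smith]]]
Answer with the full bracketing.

[[winter trout] [marsh [midnight smith]]]

The paraphrase's head is the "smith" part ("marsh midnight smith"); its modifier is "winter trout".
That top-level split, carried through the inner groups, gives [[winter trout] [marsh [midnight smith]]].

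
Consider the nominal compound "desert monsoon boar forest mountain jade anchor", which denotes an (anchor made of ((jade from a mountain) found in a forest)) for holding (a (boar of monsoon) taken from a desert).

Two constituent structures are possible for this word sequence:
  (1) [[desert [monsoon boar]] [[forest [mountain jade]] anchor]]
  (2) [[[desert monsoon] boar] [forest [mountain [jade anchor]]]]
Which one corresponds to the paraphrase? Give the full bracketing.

[[desert [monsoon boar]] [[forest [mountain jade]] anchor]]

The paraphrase's head is the "anchor" part ("forest mountain jade anchor"); its modifier is "desert monsoon boar".
That top-level split, carried through the inner groups, gives [[desert [monsoon boar]] [[forest [mountain jade]] anchor]].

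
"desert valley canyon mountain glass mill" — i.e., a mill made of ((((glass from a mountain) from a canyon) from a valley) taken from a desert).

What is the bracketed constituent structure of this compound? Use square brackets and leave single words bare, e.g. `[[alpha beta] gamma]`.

[[desert [valley [canyon [mountain glass]]]] mill]

The outermost head in the paraphrase is "mill", modified by "desert valley canyon mountain glass".
Within "desert valley canyon mountain glass", the head is "glass" (specifically "valley canyon mountain glass") and the modifier is "desert".
Within "valley canyon mountain glass", the head is "glass" (specifically "canyon mountain glass") and the modifier is "valley".
Within "canyon mountain glass", the head is "glass" (specifically "mountain glass") and the modifier is "canyon".
Within "mountain glass", the head is "glass" and the modifier is "mountain".
So the structure is [[desert [valley [canyon [mountain glass]]]] mill].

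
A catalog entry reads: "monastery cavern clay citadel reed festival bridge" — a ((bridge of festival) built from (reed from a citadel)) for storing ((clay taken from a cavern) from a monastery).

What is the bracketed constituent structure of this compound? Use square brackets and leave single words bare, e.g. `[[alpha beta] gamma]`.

[[monastery [cavern clay]] [[citadel reed] [festival bridge]]]

Whole compound: head "bridge" (specifically "citadel reed festival bridge"), modifier "monastery cavern clay".
Within "monastery cavern clay", the head is "clay" (specifically "cavern clay") and the modifier is "monastery".
Within "cavern clay", the head is "clay" and the modifier is "cavern".
Within "citadel reed festival bridge", the head is "bridge" (specifically "festival bridge") and the modifier is "citadel reed".
Within "citadel reed", the head is "reed" and the modifier is "citadel".
Within "festival bridge", the head is "bridge" and the modifier is "festival".
Putting it together: [[monastery [cavern clay]] [[citadel reed] [festival bridge]]].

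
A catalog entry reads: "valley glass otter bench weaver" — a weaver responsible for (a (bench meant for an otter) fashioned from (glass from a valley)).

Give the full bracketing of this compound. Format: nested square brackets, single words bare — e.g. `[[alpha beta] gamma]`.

[[[valley glass] [otter bench]] weaver]

The outermost head in the paraphrase is "weaver", modified by "valley glass otter bench".
"valley glass otter bench" → head "bench" (specifically "otter bench"), modifier "valley glass".
"valley glass" → head "glass", modifier "valley".
"otter bench" → head "bench", modifier "otter".
Assembled: [[[valley glass] [otter bench]] weaver].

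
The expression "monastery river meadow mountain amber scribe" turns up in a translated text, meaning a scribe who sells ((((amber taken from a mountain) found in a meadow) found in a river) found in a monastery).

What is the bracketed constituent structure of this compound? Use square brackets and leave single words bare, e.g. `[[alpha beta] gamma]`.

The outermost head in the paraphrase is "scribe", modified by "monastery river meadow mountain amber".
Inside "monastery river meadow mountain amber": head "amber" (specifically "river meadow mountain amber"), modifier "monastery".
Inside "river meadow mountain amber": head "amber" (specifically "meadow mountain amber"), modifier "river".
Inside "meadow mountain amber": head "amber" (specifically "mountain amber"), modifier "meadow".
Inside "mountain amber": head "amber", modifier "mountain".
So the structure is [[monastery [river [meadow [mountain amber]]]] scribe].

[[monastery [river [meadow [mountain amber]]]] scribe]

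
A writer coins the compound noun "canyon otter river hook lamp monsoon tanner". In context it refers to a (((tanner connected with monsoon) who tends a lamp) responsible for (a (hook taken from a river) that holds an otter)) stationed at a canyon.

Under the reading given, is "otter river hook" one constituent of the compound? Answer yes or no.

The paraphrase groups the words so that "otter river hook" is one unit: it corresponds to a single parenthesized sub-phrase.
The full structure is [canyon [[otter [river hook]] [lamp [monsoon tanner]]]], in which [otter river hook] is a constituent.

yes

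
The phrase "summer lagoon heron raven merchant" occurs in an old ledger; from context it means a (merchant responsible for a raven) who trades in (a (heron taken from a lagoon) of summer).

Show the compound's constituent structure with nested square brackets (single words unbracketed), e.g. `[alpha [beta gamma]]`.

[[summer [lagoon heron]] [raven merchant]]

The outermost head in the paraphrase is "merchant" (specifically "raven merchant"), modified by "summer lagoon heron".
Within "summer lagoon heron", the head is "heron" (specifically "lagoon heron") and the modifier is "summer".
Within "lagoon heron", the head is "heron" and the modifier is "lagoon".
Within "raven merchant", the head is "merchant" and the modifier is "raven".
So the structure is [[summer [lagoon heron]] [raven merchant]].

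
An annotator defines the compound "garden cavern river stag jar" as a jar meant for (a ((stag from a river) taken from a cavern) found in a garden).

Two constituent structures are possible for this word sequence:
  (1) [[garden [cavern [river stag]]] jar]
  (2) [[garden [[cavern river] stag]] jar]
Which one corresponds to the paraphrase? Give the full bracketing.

[[garden [cavern [river stag]]] jar]

The paraphrase's head is the "jar" part ("jar"); its modifier is "garden cavern river stag".
That top-level split, carried through the inner groups, gives [[garden [cavern [river stag]]] jar].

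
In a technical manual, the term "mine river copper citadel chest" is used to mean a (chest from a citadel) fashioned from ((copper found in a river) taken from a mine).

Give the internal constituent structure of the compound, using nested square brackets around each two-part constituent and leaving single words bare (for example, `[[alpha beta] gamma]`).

[[mine [river copper]] [citadel chest]]

Overall it is a kind of chest (specifically "citadel chest"); the modifier is "mine river copper".
Within "mine river copper", the head is "copper" (specifically "river copper") and the modifier is "mine".
Within "river copper", the head is "copper" and the modifier is "river".
Within "citadel chest", the head is "chest" and the modifier is "citadel".
Assembled: [[mine [river copper]] [citadel chest]].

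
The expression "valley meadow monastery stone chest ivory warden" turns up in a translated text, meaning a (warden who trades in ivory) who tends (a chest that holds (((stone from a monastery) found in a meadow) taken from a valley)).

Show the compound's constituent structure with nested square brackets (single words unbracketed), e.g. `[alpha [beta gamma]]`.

At the top level: head "warden" (specifically "ivory warden"); modifier "valley meadow monastery stone chest".
Within "valley meadow monastery stone chest", the head is "chest" and the modifier is "valley meadow monastery stone".
Within "valley meadow monastery stone", the head is "stone" (specifically "meadow monastery stone") and the modifier is "valley".
Within "meadow monastery stone", the head is "stone" (specifically "monastery stone") and the modifier is "meadow".
Within "monastery stone", the head is "stone" and the modifier is "monastery".
Within "ivory warden", the head is "warden" and the modifier is "ivory".
So the structure is [[[valley [meadow [monastery stone]]] chest] [ivory warden]].

[[[valley [meadow [monastery stone]]] chest] [ivory warden]]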